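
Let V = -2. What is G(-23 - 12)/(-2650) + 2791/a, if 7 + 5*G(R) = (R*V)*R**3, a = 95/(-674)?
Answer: -4927981217/251750 ≈ -19575.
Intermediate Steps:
a = -95/674 (a = 95*(-1/674) = -95/674 ≈ -0.14095)
G(R) = -7/5 - 2*R**4/5 (G(R) = -7/5 + ((R*(-2))*R**3)/5 = -7/5 + ((-2*R)*R**3)/5 = -7/5 + (-2*R**4)/5 = -7/5 - 2*R**4/5)
G(-23 - 12)/(-2650) + 2791/a = (-7/5 - 2*(-23 - 12)**4/5)/(-2650) + 2791/(-95/674) = (-7/5 - 2/5*(-35)**4)*(-1/2650) + 2791*(-674/95) = (-7/5 - 2/5*1500625)*(-1/2650) - 1881134/95 = (-7/5 - 600250)*(-1/2650) - 1881134/95 = -3001257/5*(-1/2650) - 1881134/95 = 3001257/13250 - 1881134/95 = -4927981217/251750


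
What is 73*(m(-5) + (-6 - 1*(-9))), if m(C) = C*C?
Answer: 2044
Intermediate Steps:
m(C) = C**2
73*(m(-5) + (-6 - 1*(-9))) = 73*((-5)**2 + (-6 - 1*(-9))) = 73*(25 + (-6 + 9)) = 73*(25 + 3) = 73*28 = 2044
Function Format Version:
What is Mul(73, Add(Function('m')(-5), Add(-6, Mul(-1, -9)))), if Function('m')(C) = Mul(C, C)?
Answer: 2044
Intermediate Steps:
Function('m')(C) = Pow(C, 2)
Mul(73, Add(Function('m')(-5), Add(-6, Mul(-1, -9)))) = Mul(73, Add(Pow(-5, 2), Add(-6, Mul(-1, -9)))) = Mul(73, Add(25, Add(-6, 9))) = Mul(73, Add(25, 3)) = Mul(73, 28) = 2044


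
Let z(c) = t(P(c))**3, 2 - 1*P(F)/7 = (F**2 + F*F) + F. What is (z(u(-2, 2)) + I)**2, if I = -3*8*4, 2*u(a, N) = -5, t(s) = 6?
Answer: 14400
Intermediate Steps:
P(F) = 14 - 14*F**2 - 7*F (P(F) = 14 - 7*((F**2 + F*F) + F) = 14 - 7*((F**2 + F**2) + F) = 14 - 7*(2*F**2 + F) = 14 - 7*(F + 2*F**2) = 14 + (-14*F**2 - 7*F) = 14 - 14*F**2 - 7*F)
u(a, N) = -5/2 (u(a, N) = (1/2)*(-5) = -5/2)
z(c) = 216 (z(c) = 6**3 = 216)
I = -96 (I = -24*4 = -96)
(z(u(-2, 2)) + I)**2 = (216 - 96)**2 = 120**2 = 14400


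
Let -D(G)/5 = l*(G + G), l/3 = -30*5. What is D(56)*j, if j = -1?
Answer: -252000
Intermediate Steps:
l = -450 (l = 3*(-30*5) = 3*(-150) = -450)
D(G) = 4500*G (D(G) = -(-2250)*(G + G) = -(-2250)*2*G = -(-4500)*G = 4500*G)
D(56)*j = (4500*56)*(-1) = 252000*(-1) = -252000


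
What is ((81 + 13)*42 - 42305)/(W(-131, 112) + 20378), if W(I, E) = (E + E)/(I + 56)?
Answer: -2876775/1528126 ≈ -1.8826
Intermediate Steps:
W(I, E) = 2*E/(56 + I) (W(I, E) = (2*E)/(56 + I) = 2*E/(56 + I))
((81 + 13)*42 - 42305)/(W(-131, 112) + 20378) = ((81 + 13)*42 - 42305)/(2*112/(56 - 131) + 20378) = (94*42 - 42305)/(2*112/(-75) + 20378) = (3948 - 42305)/(2*112*(-1/75) + 20378) = -38357/(-224/75 + 20378) = -38357/1528126/75 = -38357*75/1528126 = -2876775/1528126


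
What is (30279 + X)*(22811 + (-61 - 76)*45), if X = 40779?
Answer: 1182831468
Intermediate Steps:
(30279 + X)*(22811 + (-61 - 76)*45) = (30279 + 40779)*(22811 + (-61 - 76)*45) = 71058*(22811 - 137*45) = 71058*(22811 - 6165) = 71058*16646 = 1182831468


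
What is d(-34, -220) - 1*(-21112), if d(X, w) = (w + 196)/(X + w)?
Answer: 2681236/127 ≈ 21112.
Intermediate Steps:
d(X, w) = (196 + w)/(X + w)
d(-34, -220) - 1*(-21112) = (196 - 220)/(-34 - 220) - 1*(-21112) = -24/(-254) + 21112 = -1/254*(-24) + 21112 = 12/127 + 21112 = 2681236/127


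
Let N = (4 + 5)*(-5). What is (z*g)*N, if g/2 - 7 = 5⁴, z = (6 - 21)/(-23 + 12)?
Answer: -853200/11 ≈ -77564.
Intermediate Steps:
z = 15/11 (z = -15/(-11) = -15*(-1/11) = 15/11 ≈ 1.3636)
N = -45 (N = 9*(-5) = -45)
g = 1264 (g = 14 + 2*5⁴ = 14 + 2*625 = 14 + 1250 = 1264)
(z*g)*N = ((15/11)*1264)*(-45) = (18960/11)*(-45) = -853200/11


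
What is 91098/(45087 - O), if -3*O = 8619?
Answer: 45549/23980 ≈ 1.8995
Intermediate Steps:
O = -2873 (O = -1/3*8619 = -2873)
91098/(45087 - O) = 91098/(45087 - 1*(-2873)) = 91098/(45087 + 2873) = 91098/47960 = 91098*(1/47960) = 45549/23980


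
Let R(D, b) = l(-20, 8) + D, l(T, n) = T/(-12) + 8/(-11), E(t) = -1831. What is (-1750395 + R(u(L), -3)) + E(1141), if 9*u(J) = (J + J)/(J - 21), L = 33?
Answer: -346940441/198 ≈ -1.7522e+6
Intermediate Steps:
u(J) = 2*J/(9*(-21 + J)) (u(J) = ((J + J)/(J - 21))/9 = ((2*J)/(-21 + J))/9 = (2*J/(-21 + J))/9 = 2*J/(9*(-21 + J)))
l(T, n) = -8/11 - T/12 (l(T, n) = T*(-1/12) + 8*(-1/11) = -T/12 - 8/11 = -8/11 - T/12)
R(D, b) = 31/33 + D (R(D, b) = (-8/11 - 1/12*(-20)) + D = (-8/11 + 5/3) + D = 31/33 + D)
(-1750395 + R(u(L), -3)) + E(1141) = (-1750395 + (31/33 + (2/9)*33/(-21 + 33))) - 1831 = (-1750395 + (31/33 + (2/9)*33/12)) - 1831 = (-1750395 + (31/33 + (2/9)*33*(1/12))) - 1831 = (-1750395 + (31/33 + 11/18)) - 1831 = (-1750395 + 307/198) - 1831 = -346577903/198 - 1831 = -346940441/198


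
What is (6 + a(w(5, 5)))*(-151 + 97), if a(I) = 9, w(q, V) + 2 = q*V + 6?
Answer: -810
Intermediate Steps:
w(q, V) = 4 + V*q (w(q, V) = -2 + (q*V + 6) = -2 + (V*q + 6) = -2 + (6 + V*q) = 4 + V*q)
(6 + a(w(5, 5)))*(-151 + 97) = (6 + 9)*(-151 + 97) = 15*(-54) = -810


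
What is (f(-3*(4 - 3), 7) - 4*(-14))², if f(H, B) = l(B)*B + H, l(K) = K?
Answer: 10404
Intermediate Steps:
f(H, B) = H + B² (f(H, B) = B*B + H = B² + H = H + B²)
(f(-3*(4 - 3), 7) - 4*(-14))² = ((-3*(4 - 3) + 7²) - 4*(-14))² = ((-3*1 + 49) + 56)² = ((-3 + 49) + 56)² = (46 + 56)² = 102² = 10404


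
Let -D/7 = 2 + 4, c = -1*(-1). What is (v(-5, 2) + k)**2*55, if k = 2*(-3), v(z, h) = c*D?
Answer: 126720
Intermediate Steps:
c = 1
D = -42 (D = -7*(2 + 4) = -7*6 = -42)
v(z, h) = -42 (v(z, h) = 1*(-42) = -42)
k = -6
(v(-5, 2) + k)**2*55 = (-42 - 6)**2*55 = (-48)**2*55 = 2304*55 = 126720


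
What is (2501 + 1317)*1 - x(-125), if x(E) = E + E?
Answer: 4068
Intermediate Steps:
x(E) = 2*E
(2501 + 1317)*1 - x(-125) = (2501 + 1317)*1 - 2*(-125) = 3818*1 - 1*(-250) = 3818 + 250 = 4068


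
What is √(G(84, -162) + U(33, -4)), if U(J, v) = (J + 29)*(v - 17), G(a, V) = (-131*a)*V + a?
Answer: √1781430 ≈ 1334.7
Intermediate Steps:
G(a, V) = a - 131*V*a (G(a, V) = -131*V*a + a = a - 131*V*a)
U(J, v) = (-17 + v)*(29 + J) (U(J, v) = (29 + J)*(-17 + v) = (-17 + v)*(29 + J))
√(G(84, -162) + U(33, -4)) = √(84*(1 - 131*(-162)) + (-493 - 17*33 + 29*(-4) + 33*(-4))) = √(84*(1 + 21222) + (-493 - 561 - 116 - 132)) = √(84*21223 - 1302) = √(1782732 - 1302) = √1781430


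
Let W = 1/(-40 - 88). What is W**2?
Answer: 1/16384 ≈ 6.1035e-5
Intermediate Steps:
W = -1/128 (W = 1/(-128) = -1/128 ≈ -0.0078125)
W**2 = (-1/128)**2 = 1/16384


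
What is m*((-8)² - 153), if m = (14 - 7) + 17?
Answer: -2136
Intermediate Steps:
m = 24 (m = 7 + 17 = 24)
m*((-8)² - 153) = 24*((-8)² - 153) = 24*(64 - 153) = 24*(-89) = -2136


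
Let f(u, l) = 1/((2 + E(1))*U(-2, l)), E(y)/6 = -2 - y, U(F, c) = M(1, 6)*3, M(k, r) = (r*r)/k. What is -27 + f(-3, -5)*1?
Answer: -46657/1728 ≈ -27.001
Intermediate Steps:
M(k, r) = r²/k
U(F, c) = 108 (U(F, c) = (6²/1)*3 = (1*36)*3 = 36*3 = 108)
E(y) = -12 - 6*y (E(y) = 6*(-2 - y) = -12 - 6*y)
f(u, l) = -1/1728 (f(u, l) = 1/((2 + (-12 - 6*1))*108) = 1/((2 + (-12 - 6))*108) = 1/((2 - 18)*108) = 1/(-16*108) = 1/(-1728) = -1/1728)
-27 + f(-3, -5)*1 = -27 - 1/1728*1 = -27 - 1/1728 = -46657/1728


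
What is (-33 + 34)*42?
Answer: 42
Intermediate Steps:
(-33 + 34)*42 = 1*42 = 42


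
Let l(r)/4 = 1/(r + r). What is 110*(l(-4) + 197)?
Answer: 21615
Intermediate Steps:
l(r) = 2/r (l(r) = 4/(r + r) = 4/((2*r)) = 4*(1/(2*r)) = 2/r)
110*(l(-4) + 197) = 110*(2/(-4) + 197) = 110*(2*(-¼) + 197) = 110*(-½ + 197) = 110*(393/2) = 21615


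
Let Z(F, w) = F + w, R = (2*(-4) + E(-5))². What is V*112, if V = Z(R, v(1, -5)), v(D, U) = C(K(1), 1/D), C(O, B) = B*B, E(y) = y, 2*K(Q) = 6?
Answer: 19040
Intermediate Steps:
K(Q) = 3 (K(Q) = (½)*6 = 3)
C(O, B) = B²
v(D, U) = D⁻² (v(D, U) = (1/D)² = D⁻²)
R = 169 (R = (2*(-4) - 5)² = (-8 - 5)² = (-13)² = 169)
V = 170 (V = 169 + 1⁻² = 169 + 1 = 170)
V*112 = 170*112 = 19040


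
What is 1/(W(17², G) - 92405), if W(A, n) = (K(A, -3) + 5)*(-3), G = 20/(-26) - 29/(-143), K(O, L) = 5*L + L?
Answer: -1/92366 ≈ -1.0826e-5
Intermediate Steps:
K(O, L) = 6*L
G = -81/143 (G = 20*(-1/26) - 29*(-1/143) = -10/13 + 29/143 = -81/143 ≈ -0.56643)
W(A, n) = 39 (W(A, n) = (6*(-3) + 5)*(-3) = (-18 + 5)*(-3) = -13*(-3) = 39)
1/(W(17², G) - 92405) = 1/(39 - 92405) = 1/(-92366) = -1/92366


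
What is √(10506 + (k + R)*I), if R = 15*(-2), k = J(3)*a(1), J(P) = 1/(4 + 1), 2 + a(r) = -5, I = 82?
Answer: 2*√49570/5 ≈ 89.057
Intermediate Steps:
a(r) = -7 (a(r) = -2 - 5 = -7)
J(P) = ⅕ (J(P) = 1/5 = ⅕)
k = -7/5 (k = (⅕)*(-7) = -7/5 ≈ -1.4000)
R = -30
√(10506 + (k + R)*I) = √(10506 + (-7/5 - 30)*82) = √(10506 - 157/5*82) = √(10506 - 12874/5) = √(39656/5) = 2*√49570/5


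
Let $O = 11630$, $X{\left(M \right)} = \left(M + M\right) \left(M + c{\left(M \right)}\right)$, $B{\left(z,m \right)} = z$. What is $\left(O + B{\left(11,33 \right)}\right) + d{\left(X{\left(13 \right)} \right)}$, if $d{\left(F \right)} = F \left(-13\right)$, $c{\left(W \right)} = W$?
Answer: $2853$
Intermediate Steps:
$X{\left(M \right)} = 4 M^{2}$ ($X{\left(M \right)} = \left(M + M\right) \left(M + M\right) = 2 M 2 M = 4 M^{2}$)
$d{\left(F \right)} = - 13 F$
$\left(O + B{\left(11,33 \right)}\right) + d{\left(X{\left(13 \right)} \right)} = \left(11630 + 11\right) - 13 \cdot 4 \cdot 13^{2} = 11641 - 13 \cdot 4 \cdot 169 = 11641 - 8788 = 2853$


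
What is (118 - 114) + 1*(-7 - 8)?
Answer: -11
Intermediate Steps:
(118 - 114) + 1*(-7 - 8) = 4 + 1*(-15) = 4 - 15 = -11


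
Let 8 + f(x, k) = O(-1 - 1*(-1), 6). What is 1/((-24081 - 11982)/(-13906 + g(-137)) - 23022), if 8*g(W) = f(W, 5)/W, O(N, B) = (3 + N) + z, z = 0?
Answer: -15240971/350838109314 ≈ -4.3442e-5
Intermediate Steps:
O(N, B) = 3 + N (O(N, B) = (3 + N) + 0 = 3 + N)
f(x, k) = -5 (f(x, k) = -8 + (3 + (-1 - 1*(-1))) = -8 + (3 + (-1 + 1)) = -8 + (3 + 0) = -8 + 3 = -5)
g(W) = -5/(8*W) (g(W) = (-5/W)/8 = -5/(8*W))
1/((-24081 - 11982)/(-13906 + g(-137)) - 23022) = 1/((-24081 - 11982)/(-13906 - 5/8/(-137)) - 23022) = 1/(-36063/(-13906 - 5/8*(-1/137)) - 23022) = 1/(-36063/(-13906 + 5/1096) - 23022) = 1/(-36063/(-15240971/1096) - 23022) = 1/(-36063*(-1096/15240971) - 23022) = 1/(39525048/15240971 - 23022) = 1/(-350838109314/15240971) = -15240971/350838109314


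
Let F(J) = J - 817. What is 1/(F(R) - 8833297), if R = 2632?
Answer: -1/8831482 ≈ -1.1323e-7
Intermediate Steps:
F(J) = -817 + J
1/(F(R) - 8833297) = 1/((-817 + 2632) - 8833297) = 1/(1815 - 8833297) = 1/(-8831482) = -1/8831482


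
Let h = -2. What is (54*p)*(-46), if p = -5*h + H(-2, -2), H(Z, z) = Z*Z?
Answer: -34776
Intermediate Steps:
H(Z, z) = Z²
p = 14 (p = -5*(-2) + (-2)² = 10 + 4 = 14)
(54*p)*(-46) = (54*14)*(-46) = 756*(-46) = -34776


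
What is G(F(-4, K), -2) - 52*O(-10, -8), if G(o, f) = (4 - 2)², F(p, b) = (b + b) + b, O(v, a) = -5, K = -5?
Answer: 264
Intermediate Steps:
F(p, b) = 3*b (F(p, b) = 2*b + b = 3*b)
G(o, f) = 4 (G(o, f) = 2² = 4)
G(F(-4, K), -2) - 52*O(-10, -8) = 4 - 52*(-5) = 4 + 260 = 264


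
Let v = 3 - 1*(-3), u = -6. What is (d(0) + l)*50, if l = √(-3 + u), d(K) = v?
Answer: 300 + 150*I ≈ 300.0 + 150.0*I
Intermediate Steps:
v = 6 (v = 3 + 3 = 6)
d(K) = 6
l = 3*I (l = √(-3 - 6) = √(-9) = 3*I ≈ 3.0*I)
(d(0) + l)*50 = (6 + 3*I)*50 = 300 + 150*I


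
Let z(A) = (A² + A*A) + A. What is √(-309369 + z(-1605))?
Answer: 2*√1210269 ≈ 2200.2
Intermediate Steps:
z(A) = A + 2*A² (z(A) = (A² + A²) + A = 2*A² + A = A + 2*A²)
√(-309369 + z(-1605)) = √(-309369 - 1605*(1 + 2*(-1605))) = √(-309369 - 1605*(1 - 3210)) = √(-309369 - 1605*(-3209)) = √(-309369 + 5150445) = √4841076 = 2*√1210269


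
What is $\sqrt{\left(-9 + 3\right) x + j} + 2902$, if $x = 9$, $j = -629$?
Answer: $2902 + i \sqrt{683} \approx 2902.0 + 26.134 i$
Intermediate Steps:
$\sqrt{\left(-9 + 3\right) x + j} + 2902 = \sqrt{\left(-9 + 3\right) 9 - 629} + 2902 = \sqrt{\left(-6\right) 9 - 629} + 2902 = \sqrt{-54 - 629} + 2902 = \sqrt{-683} + 2902 = i \sqrt{683} + 2902 = 2902 + i \sqrt{683}$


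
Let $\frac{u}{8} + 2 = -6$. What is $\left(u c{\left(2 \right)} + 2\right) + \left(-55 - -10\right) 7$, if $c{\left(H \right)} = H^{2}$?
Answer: $-569$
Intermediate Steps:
$u = -64$ ($u = -16 + 8 \left(-6\right) = -16 - 48 = -64$)
$\left(u c{\left(2 \right)} + 2\right) + \left(-55 - -10\right) 7 = \left(- 64 \cdot 2^{2} + 2\right) + \left(-55 - -10\right) 7 = \left(\left(-64\right) 4 + 2\right) + \left(-55 + 10\right) 7 = \left(-256 + 2\right) - 315 = -254 - 315 = -569$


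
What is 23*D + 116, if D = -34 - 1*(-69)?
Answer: 921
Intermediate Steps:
D = 35 (D = -34 + 69 = 35)
23*D + 116 = 23*35 + 116 = 805 + 116 = 921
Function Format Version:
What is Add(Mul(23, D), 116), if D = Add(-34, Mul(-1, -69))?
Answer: 921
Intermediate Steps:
D = 35 (D = Add(-34, 69) = 35)
Add(Mul(23, D), 116) = Add(Mul(23, 35), 116) = Add(805, 116) = 921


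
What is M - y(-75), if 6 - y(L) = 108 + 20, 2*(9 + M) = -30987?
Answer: -30761/2 ≈ -15381.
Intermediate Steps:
M = -31005/2 (M = -9 + (½)*(-30987) = -9 - 30987/2 = -31005/2 ≈ -15503.)
y(L) = -122 (y(L) = 6 - (108 + 20) = 6 - 1*128 = 6 - 128 = -122)
M - y(-75) = -31005/2 - 1*(-122) = -31005/2 + 122 = -30761/2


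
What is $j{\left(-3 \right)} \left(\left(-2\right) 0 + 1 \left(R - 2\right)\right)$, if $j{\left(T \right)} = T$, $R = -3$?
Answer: $15$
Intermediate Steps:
$j{\left(-3 \right)} \left(\left(-2\right) 0 + 1 \left(R - 2\right)\right) = - 3 \left(\left(-2\right) 0 + 1 \left(-3 - 2\right)\right) = - 3 \left(0 + 1 \left(-5\right)\right) = - 3 \left(0 - 5\right) = \left(-3\right) \left(-5\right) = 15$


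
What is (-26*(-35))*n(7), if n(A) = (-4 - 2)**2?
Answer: 32760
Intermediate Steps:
n(A) = 36 (n(A) = (-6)**2 = 36)
(-26*(-35))*n(7) = -26*(-35)*36 = 910*36 = 32760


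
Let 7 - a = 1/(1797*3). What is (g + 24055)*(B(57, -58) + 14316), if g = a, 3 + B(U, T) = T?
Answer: 1849133525455/5391 ≈ 3.4300e+8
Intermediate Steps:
a = 37736/5391 (a = 7 - 1/(1797*3) = 7 - 1/5391 = 37736/5391 ≈ 6.9998)
B(U, T) = -3 + T
g = 37736/5391 ≈ 6.9998
(g + 24055)*(B(57, -58) + 14316) = (37736/5391 + 24055)*((-3 - 58) + 14316) = 129718241*(-61 + 14316)/5391 = (129718241/5391)*14255 = 1849133525455/5391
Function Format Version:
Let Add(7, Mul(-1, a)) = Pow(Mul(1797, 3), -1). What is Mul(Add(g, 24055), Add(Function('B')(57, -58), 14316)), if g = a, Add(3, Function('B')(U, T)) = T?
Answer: Rational(1849133525455, 5391) ≈ 3.4300e+8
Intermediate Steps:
a = Rational(37736, 5391) (a = Add(7, Mul(-1, Pow(Mul(1797, 3), -1))) = Add(7, Mul(-1, Pow(5391, -1))) = Add(7, Mul(-1, Rational(1, 5391))) = Add(7, Rational(-1, 5391)) = Rational(37736, 5391) ≈ 6.9998)
Function('B')(U, T) = Add(-3, T)
g = Rational(37736, 5391) ≈ 6.9998
Mul(Add(g, 24055), Add(Function('B')(57, -58), 14316)) = Mul(Add(Rational(37736, 5391), 24055), Add(Add(-3, -58), 14316)) = Mul(Rational(129718241, 5391), Add(-61, 14316)) = Mul(Rational(129718241, 5391), 14255) = Rational(1849133525455, 5391)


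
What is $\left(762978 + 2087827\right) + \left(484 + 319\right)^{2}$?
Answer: $3495614$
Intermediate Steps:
$\left(762978 + 2087827\right) + \left(484 + 319\right)^{2} = 2850805 + 803^{2} = 2850805 + 644809 = 3495614$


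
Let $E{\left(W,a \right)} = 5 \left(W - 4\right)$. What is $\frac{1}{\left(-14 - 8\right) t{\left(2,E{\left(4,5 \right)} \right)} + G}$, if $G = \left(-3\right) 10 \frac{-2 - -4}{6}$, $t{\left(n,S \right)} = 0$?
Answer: $- \frac{1}{10} \approx -0.1$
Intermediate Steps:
$E{\left(W,a \right)} = -20 + 5 W$ ($E{\left(W,a \right)} = 5 \left(-4 + W\right) = -20 + 5 W$)
$G = -10$ ($G = - 30 \left(-2 + 4\right) \frac{1}{6} = - 30 \cdot 2 \cdot \frac{1}{6} = \left(-30\right) \frac{1}{3} = -10$)
$\frac{1}{\left(-14 - 8\right) t{\left(2,E{\left(4,5 \right)} \right)} + G} = \frac{1}{\left(-14 - 8\right) 0 - 10} = \frac{1}{\left(-22\right) 0 - 10} = \frac{1}{0 - 10} = \frac{1}{-10} = - \frac{1}{10}$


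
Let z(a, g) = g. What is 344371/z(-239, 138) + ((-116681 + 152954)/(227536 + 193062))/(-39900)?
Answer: 963197662321421/385982784600 ≈ 2495.4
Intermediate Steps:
344371/z(-239, 138) + ((-116681 + 152954)/(227536 + 193062))/(-39900) = 344371/138 + ((-116681 + 152954)/(227536 + 193062))/(-39900) = 344371*(1/138) + (36273/420598)*(-1/39900) = 344371/138 + (36273*(1/420598))*(-1/39900) = 344371/138 + (36273/420598)*(-1/39900) = 344371/138 - 12091/5593953400 = 963197662321421/385982784600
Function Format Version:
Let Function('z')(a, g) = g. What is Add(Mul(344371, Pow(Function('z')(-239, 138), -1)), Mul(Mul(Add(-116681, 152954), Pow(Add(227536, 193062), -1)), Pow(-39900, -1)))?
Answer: Rational(963197662321421, 385982784600) ≈ 2495.4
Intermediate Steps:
Add(Mul(344371, Pow(Function('z')(-239, 138), -1)), Mul(Mul(Add(-116681, 152954), Pow(Add(227536, 193062), -1)), Pow(-39900, -1))) = Add(Mul(344371, Pow(138, -1)), Mul(Mul(Add(-116681, 152954), Pow(Add(227536, 193062), -1)), Pow(-39900, -1))) = Add(Mul(344371, Rational(1, 138)), Mul(Mul(36273, Pow(420598, -1)), Rational(-1, 39900))) = Add(Rational(344371, 138), Mul(Mul(36273, Rational(1, 420598)), Rational(-1, 39900))) = Add(Rational(344371, 138), Mul(Rational(36273, 420598), Rational(-1, 39900))) = Add(Rational(344371, 138), Rational(-12091, 5593953400)) = Rational(963197662321421, 385982784600)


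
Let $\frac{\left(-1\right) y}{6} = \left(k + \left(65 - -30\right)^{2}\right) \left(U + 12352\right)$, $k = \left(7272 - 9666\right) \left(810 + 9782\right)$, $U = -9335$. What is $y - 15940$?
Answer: $458853516806$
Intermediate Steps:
$k = -25357248$ ($k = \left(-2394\right) 10592 = -25357248$)
$y = 458853532746$ ($y = - 6 \left(-25357248 + \left(65 - -30\right)^{2}\right) \left(-9335 + 12352\right) = - 6 \left(-25357248 + \left(65 + 30\right)^{2}\right) 3017 = - 6 \left(-25357248 + 95^{2}\right) 3017 = - 6 \left(-25357248 + 9025\right) 3017 = - 6 \left(\left(-25348223\right) 3017\right) = \left(-6\right) \left(-76475588791\right) = 458853532746$)
$y - 15940 = 458853532746 - 15940 = 458853516806$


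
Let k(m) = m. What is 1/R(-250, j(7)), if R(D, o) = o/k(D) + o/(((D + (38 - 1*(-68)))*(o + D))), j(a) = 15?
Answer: -56400/3359 ≈ -16.791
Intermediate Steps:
R(D, o) = o/D + o/((106 + D)*(D + o)) (R(D, o) = o/D + o/(((D + (38 - 1*(-68)))*(o + D))) = o/D + o/(((D + (38 + 68))*(D + o))) = o/D + o/(((D + 106)*(D + o))) = o/D + o/(((106 + D)*(D + o))) = o/D + o*(1/((106 + D)*(D + o))) = o/D + o/((106 + D)*(D + o)))
1/R(-250, j(7)) = 1/(15*((-250)**2 + 106*15 + 107*(-250) - 250*15)/(-250*((-250)**2 + 106*(-250) + 106*15 - 250*15))) = 1/(15*(-1/250)*(62500 + 1590 - 26750 - 3750)/(62500 - 26500 + 1590 - 3750)) = 1/(15*(-1/250)*33590/33840) = 1/(15*(-1/250)*(1/33840)*33590) = 1/(-3359/56400) = -56400/3359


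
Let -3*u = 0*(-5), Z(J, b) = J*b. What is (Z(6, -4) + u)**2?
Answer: 576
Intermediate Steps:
u = 0 (u = -0*(-5) = -1/3*0 = 0)
(Z(6, -4) + u)**2 = (6*(-4) + 0)**2 = (-24 + 0)**2 = (-24)**2 = 576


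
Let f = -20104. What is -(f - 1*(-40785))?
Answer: -20681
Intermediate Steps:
-(f - 1*(-40785)) = -(-20104 - 1*(-40785)) = -(-20104 + 40785) = -1*20681 = -20681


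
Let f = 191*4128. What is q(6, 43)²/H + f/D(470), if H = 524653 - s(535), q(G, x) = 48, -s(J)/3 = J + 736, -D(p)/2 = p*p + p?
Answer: -17318661992/9748876535 ≈ -1.7765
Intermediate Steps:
D(p) = -2*p - 2*p² (D(p) = -2*(p*p + p) = -2*(p² + p) = -2*(p + p²) = -2*p - 2*p²)
s(J) = -2208 - 3*J (s(J) = -3*(J + 736) = -3*(736 + J) = -2208 - 3*J)
f = 788448
H = 528466 (H = 524653 - (-2208 - 3*535) = 524653 - (-2208 - 1605) = 524653 - 1*(-3813) = 524653 + 3813 = 528466)
q(6, 43)²/H + f/D(470) = 48²/528466 + 788448/((-2*470*(1 + 470))) = 2304*(1/528466) + 788448/((-2*470*471)) = 1152/264233 + 788448/(-442740) = 1152/264233 + 788448*(-1/442740) = 1152/264233 - 65704/36895 = -17318661992/9748876535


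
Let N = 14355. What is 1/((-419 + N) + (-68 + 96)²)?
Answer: 1/14720 ≈ 6.7935e-5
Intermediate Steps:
1/((-419 + N) + (-68 + 96)²) = 1/((-419 + 14355) + (-68 + 96)²) = 1/(13936 + 28²) = 1/(13936 + 784) = 1/14720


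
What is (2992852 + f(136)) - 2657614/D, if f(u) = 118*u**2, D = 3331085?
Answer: 17239628029686/3331085 ≈ 5.1754e+6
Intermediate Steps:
(2992852 + f(136)) - 2657614/D = (2992852 + 118*136**2) - 2657614/3331085 = (2992852 + 118*18496) - 2657614*1/3331085 = (2992852 + 2182528) - 2657614/3331085 = 5175380 - 2657614/3331085 = 17239628029686/3331085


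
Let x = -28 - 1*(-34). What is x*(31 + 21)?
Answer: 312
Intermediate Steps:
x = 6 (x = -28 + 34 = 6)
x*(31 + 21) = 6*(31 + 21) = 6*52 = 312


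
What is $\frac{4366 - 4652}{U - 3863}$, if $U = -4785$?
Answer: $\frac{143}{4324} \approx 0.033071$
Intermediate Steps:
$\frac{4366 - 4652}{U - 3863} = \frac{4366 - 4652}{-4785 - 3863} = - \frac{286}{-8648} = \left(-286\right) \left(- \frac{1}{8648}\right) = \frac{143}{4324}$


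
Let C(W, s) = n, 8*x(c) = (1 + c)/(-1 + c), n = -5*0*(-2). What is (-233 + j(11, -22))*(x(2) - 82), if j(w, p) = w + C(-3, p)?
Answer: 72483/4 ≈ 18121.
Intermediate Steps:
n = 0 (n = 0*(-2) = 0)
x(c) = (1 + c)/(8*(-1 + c)) (x(c) = ((1 + c)/(-1 + c))/8 = (1 + c)/(8*(-1 + c)))
C(W, s) = 0
j(w, p) = w (j(w, p) = w + 0 = w)
(-233 + j(11, -22))*(x(2) - 82) = (-233 + 11)*((1 + 2)/(8*(-1 + 2)) - 82) = -222*((⅛)*3/1 - 82) = -222*((⅛)*1*3 - 82) = -222*(3/8 - 82) = -222*(-653/8) = 72483/4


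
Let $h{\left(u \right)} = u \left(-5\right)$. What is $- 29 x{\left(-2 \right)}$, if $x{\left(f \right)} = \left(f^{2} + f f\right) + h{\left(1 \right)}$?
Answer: $-87$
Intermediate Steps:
$h{\left(u \right)} = - 5 u$
$x{\left(f \right)} = -5 + 2 f^{2}$ ($x{\left(f \right)} = \left(f^{2} + f f\right) - 5 = \left(f^{2} + f^{2}\right) - 5 = 2 f^{2} - 5 = -5 + 2 f^{2}$)
$- 29 x{\left(-2 \right)} = - 29 \left(-5 + 2 \left(-2\right)^{2}\right) = - 29 \left(-5 + 2 \cdot 4\right) = - 29 \left(-5 + 8\right) = \left(-29\right) 3 = -87$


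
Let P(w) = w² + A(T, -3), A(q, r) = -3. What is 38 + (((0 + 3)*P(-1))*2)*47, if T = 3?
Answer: -526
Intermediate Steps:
P(w) = -3 + w² (P(w) = w² - 3 = -3 + w²)
38 + (((0 + 3)*P(-1))*2)*47 = 38 + (((0 + 3)*(-3 + (-1)²))*2)*47 = 38 + ((3*(-3 + 1))*2)*47 = 38 + ((3*(-2))*2)*47 = 38 - 6*2*47 = 38 - 12*47 = 38 - 564 = -526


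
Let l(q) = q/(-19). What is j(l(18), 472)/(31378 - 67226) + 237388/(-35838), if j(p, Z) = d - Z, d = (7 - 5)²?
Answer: -1061639105/160590078 ≈ -6.6109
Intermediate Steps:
l(q) = -q/19 (l(q) = q*(-1/19) = -q/19)
d = 4 (d = 2² = 4)
j(p, Z) = 4 - Z
j(l(18), 472)/(31378 - 67226) + 237388/(-35838) = (4 - 1*472)/(31378 - 67226) + 237388/(-35838) = (4 - 472)/(-35848) + 237388*(-1/35838) = -468*(-1/35848) - 118694/17919 = 117/8962 - 118694/17919 = -1061639105/160590078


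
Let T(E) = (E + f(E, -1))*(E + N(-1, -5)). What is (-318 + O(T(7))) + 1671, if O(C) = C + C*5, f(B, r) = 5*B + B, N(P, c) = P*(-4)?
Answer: 4587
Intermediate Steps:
N(P, c) = -4*P
f(B, r) = 6*B
T(E) = 7*E*(4 + E) (T(E) = (E + 6*E)*(E - 4*(-1)) = (7*E)*(E + 4) = (7*E)*(4 + E) = 7*E*(4 + E))
O(C) = 6*C (O(C) = C + 5*C = 6*C)
(-318 + O(T(7))) + 1671 = (-318 + 6*(7*7*(4 + 7))) + 1671 = (-318 + 6*(7*7*11)) + 1671 = (-318 + 6*539) + 1671 = (-318 + 3234) + 1671 = 2916 + 1671 = 4587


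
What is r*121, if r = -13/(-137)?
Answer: 1573/137 ≈ 11.482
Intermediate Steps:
r = 13/137 (r = -13*(-1/137) = 13/137 ≈ 0.094890)
r*121 = (13/137)*121 = 1573/137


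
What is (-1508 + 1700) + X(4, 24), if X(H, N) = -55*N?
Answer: -1128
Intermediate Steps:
(-1508 + 1700) + X(4, 24) = (-1508 + 1700) - 55*24 = 192 - 1320 = -1128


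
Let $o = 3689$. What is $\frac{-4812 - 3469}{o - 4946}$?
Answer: $\frac{8281}{1257} \approx 6.5879$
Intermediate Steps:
$\frac{-4812 - 3469}{o - 4946} = \frac{-4812 - 3469}{3689 - 4946} = - \frac{8281}{-1257} = \left(-8281\right) \left(- \frac{1}{1257}\right) = \frac{8281}{1257}$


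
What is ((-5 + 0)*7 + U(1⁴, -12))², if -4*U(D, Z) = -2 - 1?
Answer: 18769/16 ≈ 1173.1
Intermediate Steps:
U(D, Z) = ¾ (U(D, Z) = -(-2 - 1)/4 = -¼*(-3) = ¾)
((-5 + 0)*7 + U(1⁴, -12))² = ((-5 + 0)*7 + ¾)² = (-5*7 + ¾)² = (-35 + ¾)² = (-137/4)² = 18769/16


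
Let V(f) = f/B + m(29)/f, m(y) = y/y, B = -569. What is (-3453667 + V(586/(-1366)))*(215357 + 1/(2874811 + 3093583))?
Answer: -29733696270420735314170383/39976903713302 ≈ -7.4377e+11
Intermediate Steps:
m(y) = 1
V(f) = 1/f - f/569 (V(f) = f/(-569) + 1/f = f*(-1/569) + 1/f = -f/569 + 1/f = 1/f - f/569)
(-3453667 + V(586/(-1366)))*(215357 + 1/(2874811 + 3093583)) = (-3453667 + (1/(586/(-1366)) - 586/(569*(-1366))))*(215357 + 1/(2874811 + 3093583)) = (-3453667 + (1/(586*(-1/1366)) - 586*(-1)/(569*1366)))*(215357 + 1/5968394) = (-3453667 + (1/(-293/683) - 1/569*(-293/683)))*(215357 + 1/5968394) = (-3453667 + (-683/293 + 293/388627))*(1285335426659/5968394) = (-3453667 - 265346392/113867711)*(1285335426659/5968394) = -393261421192629/113867711*1285335426659/5968394 = -29733696270420735314170383/39976903713302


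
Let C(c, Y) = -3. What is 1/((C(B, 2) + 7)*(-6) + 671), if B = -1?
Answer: 1/647 ≈ 0.0015456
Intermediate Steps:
1/((C(B, 2) + 7)*(-6) + 671) = 1/((-3 + 7)*(-6) + 671) = 1/(4*(-6) + 671) = 1/(-24 + 671) = 1/647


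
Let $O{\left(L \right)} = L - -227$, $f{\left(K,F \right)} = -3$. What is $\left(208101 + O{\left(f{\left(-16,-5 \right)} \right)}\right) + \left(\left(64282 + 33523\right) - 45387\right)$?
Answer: $260743$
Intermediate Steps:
$O{\left(L \right)} = 227 + L$ ($O{\left(L \right)} = L + 227 = 227 + L$)
$\left(208101 + O{\left(f{\left(-16,-5 \right)} \right)}\right) + \left(\left(64282 + 33523\right) - 45387\right) = \left(208101 + \left(227 - 3\right)\right) + \left(\left(64282 + 33523\right) - 45387\right) = \left(208101 + 224\right) + \left(97805 - 45387\right) = 208325 + 52418 = 260743$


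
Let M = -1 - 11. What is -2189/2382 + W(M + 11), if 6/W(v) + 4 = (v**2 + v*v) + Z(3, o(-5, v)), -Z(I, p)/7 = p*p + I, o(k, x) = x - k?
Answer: -34423/35730 ≈ -0.96342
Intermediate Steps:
M = -12
Z(I, p) = -7*I - 7*p**2 (Z(I, p) = -7*(p*p + I) = -7*(p**2 + I) = -7*(I + p**2) = -7*I - 7*p**2)
W(v) = 6/(-25 - 7*(5 + v)**2 + 2*v**2) (W(v) = 6/(-4 + ((v**2 + v*v) + (-7*3 - 7*(v - 1*(-5))**2))) = 6/(-4 + ((v**2 + v**2) + (-21 - 7*(v + 5)**2))) = 6/(-4 + (2*v**2 + (-21 - 7*(5 + v)**2))) = 6/(-4 + (-21 - 7*(5 + v)**2 + 2*v**2)) = 6/(-25 - 7*(5 + v)**2 + 2*v**2))
-2189/2382 + W(M + 11) = -2189/2382 - 6/(200 + 5*(-12 + 11)**2 + 70*(-12 + 11)) = -2189*1/2382 - 6/(200 + 5*(-1)**2 + 70*(-1)) = -2189/2382 - 6/(200 + 5*1 - 70) = -2189/2382 - 6/(200 + 5 - 70) = -2189/2382 - 6/135 = -2189/2382 - 6*1/135 = -2189/2382 - 2/45 = -34423/35730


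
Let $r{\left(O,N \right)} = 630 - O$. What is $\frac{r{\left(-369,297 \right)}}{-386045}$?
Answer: $- \frac{999}{386045} \approx -0.0025878$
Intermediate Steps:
$\frac{r{\left(-369,297 \right)}}{-386045} = \frac{630 - -369}{-386045} = \left(630 + 369\right) \left(- \frac{1}{386045}\right) = 999 \left(- \frac{1}{386045}\right) = - \frac{999}{386045}$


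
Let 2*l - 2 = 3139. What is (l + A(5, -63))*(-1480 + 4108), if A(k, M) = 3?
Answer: 4135158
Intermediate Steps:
l = 3141/2 (l = 1 + (½)*3139 = 1 + 3139/2 = 3141/2 ≈ 1570.5)
(l + A(5, -63))*(-1480 + 4108) = (3141/2 + 3)*(-1480 + 4108) = (3147/2)*2628 = 4135158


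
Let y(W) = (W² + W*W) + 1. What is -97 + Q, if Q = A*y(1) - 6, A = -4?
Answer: -115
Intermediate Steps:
y(W) = 1 + 2*W² (y(W) = (W² + W²) + 1 = 2*W² + 1 = 1 + 2*W²)
Q = -18 (Q = -4*(1 + 2*1²) - 6 = -4*(1 + 2*1) - 6 = -4*(1 + 2) - 6 = -4*3 - 6 = -12 - 6 = -18)
-97 + Q = -97 - 18 = -115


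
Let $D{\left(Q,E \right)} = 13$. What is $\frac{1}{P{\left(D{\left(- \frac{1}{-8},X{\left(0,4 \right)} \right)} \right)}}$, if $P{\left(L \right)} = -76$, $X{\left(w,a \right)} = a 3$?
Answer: $- \frac{1}{76} \approx -0.013158$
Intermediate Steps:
$X{\left(w,a \right)} = 3 a$
$\frac{1}{P{\left(D{\left(- \frac{1}{-8},X{\left(0,4 \right)} \right)} \right)}} = \frac{1}{-76} = - \frac{1}{76}$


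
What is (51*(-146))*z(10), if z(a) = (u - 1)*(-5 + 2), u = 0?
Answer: -22338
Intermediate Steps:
z(a) = 3 (z(a) = (0 - 1)*(-5 + 2) = -1*(-3) = 3)
(51*(-146))*z(10) = (51*(-146))*3 = -7446*3 = -22338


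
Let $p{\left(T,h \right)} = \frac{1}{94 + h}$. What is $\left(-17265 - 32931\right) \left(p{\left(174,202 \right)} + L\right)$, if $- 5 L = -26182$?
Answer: $- \frac{97253206473}{370} \approx -2.6285 \cdot 10^{8}$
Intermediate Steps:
$L = \frac{26182}{5}$ ($L = \left(- \frac{1}{5}\right) \left(-26182\right) = \frac{26182}{5} \approx 5236.4$)
$\left(-17265 - 32931\right) \left(p{\left(174,202 \right)} + L\right) = \left(-17265 - 32931\right) \left(\frac{1}{94 + 202} + \frac{26182}{5}\right) = - 50196 \left(\frac{1}{296} + \frac{26182}{5}\right) = \left(-50196\right) \frac{7749877}{1480} = - \frac{97253206473}{370}$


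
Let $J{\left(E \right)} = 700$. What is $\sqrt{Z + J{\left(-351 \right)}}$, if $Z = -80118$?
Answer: $i \sqrt{79418} \approx 281.81 i$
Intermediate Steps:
$\sqrt{Z + J{\left(-351 \right)}} = \sqrt{-80118 + 700} = \sqrt{-79418} = i \sqrt{79418}$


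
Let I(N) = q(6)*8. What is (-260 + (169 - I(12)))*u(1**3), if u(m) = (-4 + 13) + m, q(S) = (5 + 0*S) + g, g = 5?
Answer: -1710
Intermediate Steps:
q(S) = 10 (q(S) = (5 + 0*S) + 5 = (5 + 0) + 5 = 5 + 5 = 10)
u(m) = 9 + m
I(N) = 80 (I(N) = 10*8 = 80)
(-260 + (169 - I(12)))*u(1**3) = (-260 + (169 - 1*80))*(9 + 1**3) = (-260 + (169 - 80))*(9 + 1) = (-260 + 89)*10 = -171*10 = -1710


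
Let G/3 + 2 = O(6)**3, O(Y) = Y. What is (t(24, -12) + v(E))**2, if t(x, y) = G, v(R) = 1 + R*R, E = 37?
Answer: 4048144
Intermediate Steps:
v(R) = 1 + R**2
G = 642 (G = -6 + 3*6**3 = -6 + 3*216 = -6 + 648 = 642)
t(x, y) = 642
(t(24, -12) + v(E))**2 = (642 + (1 + 37**2))**2 = (642 + (1 + 1369))**2 = (642 + 1370)**2 = 2012**2 = 4048144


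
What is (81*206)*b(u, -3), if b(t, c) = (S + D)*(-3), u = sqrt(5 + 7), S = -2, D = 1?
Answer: 50058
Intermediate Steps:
u = 2*sqrt(3) (u = sqrt(12) = 2*sqrt(3) ≈ 3.4641)
b(t, c) = 3 (b(t, c) = (-2 + 1)*(-3) = -1*(-3) = 3)
(81*206)*b(u, -3) = (81*206)*3 = 16686*3 = 50058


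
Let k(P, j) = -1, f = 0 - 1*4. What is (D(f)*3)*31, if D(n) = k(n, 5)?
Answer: -93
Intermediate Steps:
f = -4 (f = 0 - 4 = -4)
D(n) = -1
(D(f)*3)*31 = -1*3*31 = -3*31 = -93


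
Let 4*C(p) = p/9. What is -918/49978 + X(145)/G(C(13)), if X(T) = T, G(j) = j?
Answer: 130436613/324857 ≈ 401.52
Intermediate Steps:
C(p) = p/36 (C(p) = (p/9)/4 = p/36)
-918/49978 + X(145)/G(C(13)) = -918/49978 + 145/(((1/36)*13)) = -918*1/49978 + 145/(13/36) = -459/24989 + 145*(36/13) = -459/24989 + 5220/13 = 130436613/324857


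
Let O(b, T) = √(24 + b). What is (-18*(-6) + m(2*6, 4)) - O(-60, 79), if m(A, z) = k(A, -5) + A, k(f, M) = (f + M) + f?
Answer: 139 - 6*I ≈ 139.0 - 6.0*I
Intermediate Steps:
k(f, M) = M + 2*f (k(f, M) = (M + f) + f = M + 2*f)
m(A, z) = -5 + 3*A (m(A, z) = (-5 + 2*A) + A = -5 + 3*A)
(-18*(-6) + m(2*6, 4)) - O(-60, 79) = (-18*(-6) + (-5 + 3*(2*6))) - √(24 - 60) = (108 + (-5 + 3*12)) - √(-36) = (108 + (-5 + 36)) - 6*I = (108 + 31) - 6*I = 139 - 6*I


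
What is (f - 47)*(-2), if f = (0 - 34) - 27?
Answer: 216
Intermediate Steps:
f = -61 (f = -34 - 27 = -61)
(f - 47)*(-2) = (-61 - 47)*(-2) = -108*(-2) = 216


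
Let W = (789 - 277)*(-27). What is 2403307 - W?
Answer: 2417131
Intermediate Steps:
W = -13824 (W = 512*(-27) = -13824)
2403307 - W = 2403307 - 1*(-13824) = 2403307 + 13824 = 2417131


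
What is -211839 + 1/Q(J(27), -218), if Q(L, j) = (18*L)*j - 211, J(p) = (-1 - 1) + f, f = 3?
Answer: -875954266/4135 ≈ -2.1184e+5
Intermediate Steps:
J(p) = 1 (J(p) = (-1 - 1) + 3 = -2 + 3 = 1)
Q(L, j) = -211 + 18*L*j (Q(L, j) = 18*L*j - 211 = -211 + 18*L*j)
-211839 + 1/Q(J(27), -218) = -211839 + 1/(-211 + 18*1*(-218)) = -211839 + 1/(-211 - 3924) = -211839 + 1/(-4135) = -211839 - 1/4135 = -875954266/4135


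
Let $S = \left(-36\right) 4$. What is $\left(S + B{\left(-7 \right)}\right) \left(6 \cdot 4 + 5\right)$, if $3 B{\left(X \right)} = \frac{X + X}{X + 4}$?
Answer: $- \frac{37178}{9} \approx -4130.9$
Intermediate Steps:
$S = -144$
$B{\left(X \right)} = \frac{2 X}{3 \left(4 + X\right)}$ ($B{\left(X \right)} = \frac{\left(X + X\right) \frac{1}{X + 4}}{3} = \frac{2 X \frac{1}{4 + X}}{3} = \frac{2 X}{3 \left(4 + X\right)}$)
$\left(S + B{\left(-7 \right)}\right) \left(6 \cdot 4 + 5\right) = \left(-144 + \frac{2}{3} \left(-7\right) \frac{1}{4 - 7}\right) \left(6 \cdot 4 + 5\right) = \left(-144 + \frac{2}{3} \left(-7\right) \frac{1}{-3}\right) \left(24 + 5\right) = \left(-144 + \frac{2}{3} \left(-7\right) \left(- \frac{1}{3}\right)\right) 29 = \left(-144 + \frac{14}{9}\right) 29 = \left(- \frac{1282}{9}\right) 29 = - \frac{37178}{9}$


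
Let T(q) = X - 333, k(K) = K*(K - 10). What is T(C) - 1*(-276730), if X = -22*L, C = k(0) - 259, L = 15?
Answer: 276067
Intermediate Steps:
k(K) = K*(-10 + K)
C = -259 (C = 0*(-10 + 0) - 259 = 0*(-10) - 259 = 0 - 259 = -259)
X = -330 (X = -22*15 = -330)
T(q) = -663 (T(q) = -330 - 333 = -663)
T(C) - 1*(-276730) = -663 - 1*(-276730) = -663 + 276730 = 276067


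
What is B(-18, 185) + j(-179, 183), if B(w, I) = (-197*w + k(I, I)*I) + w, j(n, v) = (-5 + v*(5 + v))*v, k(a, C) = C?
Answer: 6332770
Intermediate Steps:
j(n, v) = v*(-5 + v*(5 + v))
B(w, I) = I**2 - 196*w (B(w, I) = (-197*w + I*I) + w = (-197*w + I**2) + w = (I**2 - 197*w) + w = I**2 - 196*w)
B(-18, 185) + j(-179, 183) = (185**2 - 196*(-18)) + 183*(-5 + 183**2 + 5*183) = (34225 + 3528) + 183*(-5 + 33489 + 915) = 37753 + 183*34399 = 37753 + 6295017 = 6332770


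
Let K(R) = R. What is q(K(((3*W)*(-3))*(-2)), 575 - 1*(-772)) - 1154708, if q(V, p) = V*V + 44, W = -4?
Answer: -1149480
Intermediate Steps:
q(V, p) = 44 + V² (q(V, p) = V² + 44 = 44 + V²)
q(K(((3*W)*(-3))*(-2)), 575 - 1*(-772)) - 1154708 = (44 + (((3*(-4))*(-3))*(-2))²) - 1154708 = (44 + (-12*(-3)*(-2))²) - 1154708 = (44 + (36*(-2))²) - 1154708 = (44 + (-72)²) - 1154708 = (44 + 5184) - 1154708 = 5228 - 1154708 = -1149480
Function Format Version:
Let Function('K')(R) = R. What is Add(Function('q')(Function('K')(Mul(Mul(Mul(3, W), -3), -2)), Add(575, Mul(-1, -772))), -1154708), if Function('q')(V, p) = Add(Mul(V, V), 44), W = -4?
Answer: -1149480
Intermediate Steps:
Function('q')(V, p) = Add(44, Pow(V, 2)) (Function('q')(V, p) = Add(Pow(V, 2), 44) = Add(44, Pow(V, 2)))
Add(Function('q')(Function('K')(Mul(Mul(Mul(3, W), -3), -2)), Add(575, Mul(-1, -772))), -1154708) = Add(Add(44, Pow(Mul(Mul(Mul(3, -4), -3), -2), 2)), -1154708) = Add(Add(44, Pow(Mul(Mul(-12, -3), -2), 2)), -1154708) = Add(Add(44, Pow(Mul(36, -2), 2)), -1154708) = Add(Add(44, Pow(-72, 2)), -1154708) = Add(Add(44, 5184), -1154708) = Add(5228, -1154708) = -1149480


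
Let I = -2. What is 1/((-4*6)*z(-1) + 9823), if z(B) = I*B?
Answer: 1/9775 ≈ 0.00010230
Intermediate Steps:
z(B) = -2*B
1/((-4*6)*z(-1) + 9823) = 1/((-4*6)*(-2*(-1)) + 9823) = 1/(-24*2 + 9823) = 1/(-48 + 9823) = 1/9775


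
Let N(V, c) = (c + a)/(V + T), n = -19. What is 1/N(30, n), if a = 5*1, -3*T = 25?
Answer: -65/42 ≈ -1.5476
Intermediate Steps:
T = -25/3 (T = -1/3*25 = -25/3 ≈ -8.3333)
a = 5
N(V, c) = (5 + c)/(-25/3 + V) (N(V, c) = (c + 5)/(V - 25/3) = (5 + c)/(-25/3 + V))
1/N(30, n) = 1/(3*(5 - 19)/(-25 + 3*30)) = 1/(3*(-14)/(-25 + 90)) = 1/(3*(-14)/65) = 1/(3*(1/65)*(-14)) = 1/(-42/65) = -65/42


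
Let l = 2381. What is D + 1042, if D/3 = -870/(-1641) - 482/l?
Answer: 1358388602/1302407 ≈ 1043.0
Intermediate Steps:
D = 1280508/1302407 (D = 3*(-870/(-1641) - 482/2381) = 3*(-870*(-1/1641) - 482*1/2381) = 3*(290/547 - 482/2381) = 3*(426836/1302407) = 1280508/1302407 ≈ 0.98319)
D + 1042 = 1280508/1302407 + 1042 = 1358388602/1302407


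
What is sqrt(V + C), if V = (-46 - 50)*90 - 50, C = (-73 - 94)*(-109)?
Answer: 3*sqrt(1057) ≈ 97.535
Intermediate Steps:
C = 18203 (C = -167*(-109) = 18203)
V = -8690 (V = -96*90 - 50 = -8640 - 50 = -8690)
sqrt(V + C) = sqrt(-8690 + 18203) = sqrt(9513) = 3*sqrt(1057)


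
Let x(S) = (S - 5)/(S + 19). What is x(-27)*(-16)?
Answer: -64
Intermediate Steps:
x(S) = (-5 + S)/(19 + S)
x(-27)*(-16) = ((-5 - 27)/(19 - 27))*(-16) = (-32/(-8))*(-16) = -⅛*(-32)*(-16) = 4*(-16) = -64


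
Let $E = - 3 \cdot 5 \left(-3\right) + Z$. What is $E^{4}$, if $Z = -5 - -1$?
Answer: $2825761$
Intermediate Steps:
$Z = -4$ ($Z = -5 + 1 = -4$)
$E = 41$ ($E = - 3 \cdot 5 \left(-3\right) - 4 = \left(-3\right) \left(-15\right) - 4 = 45 - 4 = 41$)
$E^{4} = 41^{4} = 2825761$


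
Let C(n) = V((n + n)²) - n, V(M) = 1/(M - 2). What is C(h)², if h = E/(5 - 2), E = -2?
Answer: 529/36 ≈ 14.694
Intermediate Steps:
V(M) = 1/(-2 + M)
h = -⅔ (h = -2/(5 - 2) = -2/3 = (⅓)*(-2) = -⅔ ≈ -0.66667)
C(n) = 1/(-2 + 4*n²) - n (C(n) = 1/(-2 + (n + n)²) - n = 1/(-2 + (2*n)²) - n = 1/(-2 + 4*n²) - n)
C(h)² = (1/(-2 + 4*(-⅔)²) - 1*(-⅔))² = (1/(-2 + 4*(4/9)) + ⅔)² = (1/(-2 + 16/9) + ⅔)² = (1/(-2/9) + ⅔)² = (-9/2 + ⅔)² = (-23/6)² = 529/36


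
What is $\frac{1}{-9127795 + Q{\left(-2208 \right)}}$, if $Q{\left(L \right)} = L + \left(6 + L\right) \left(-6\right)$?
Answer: $- \frac{1}{9116791} \approx -1.0969 \cdot 10^{-7}$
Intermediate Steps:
$Q{\left(L \right)} = -36 - 5 L$ ($Q{\left(L \right)} = L - \left(36 + 6 L\right) = -36 - 5 L$)
$\frac{1}{-9127795 + Q{\left(-2208 \right)}} = \frac{1}{-9127795 - -11004} = \frac{1}{-9127795 + \left(-36 + 11040\right)} = \frac{1}{-9127795 + 11004} = \frac{1}{-9116791} = - \frac{1}{9116791}$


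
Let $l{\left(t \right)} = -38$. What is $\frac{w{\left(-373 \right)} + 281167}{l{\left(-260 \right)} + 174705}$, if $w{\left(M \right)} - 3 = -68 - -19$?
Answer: $\frac{281121}{174667} \approx 1.6095$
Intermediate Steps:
$w{\left(M \right)} = -46$ ($w{\left(M \right)} = 3 - 49 = -46$)
$\frac{w{\left(-373 \right)} + 281167}{l{\left(-260 \right)} + 174705} = \frac{-46 + 281167}{-38 + 174705} = \frac{281121}{174667}$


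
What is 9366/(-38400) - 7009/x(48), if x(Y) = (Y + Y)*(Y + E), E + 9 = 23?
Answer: -846073/595200 ≈ -1.4215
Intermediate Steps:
E = 14 (E = -9 + 23 = 14)
x(Y) = 2*Y*(14 + Y) (x(Y) = (Y + Y)*(Y + 14) = (2*Y)*(14 + Y) = 2*Y*(14 + Y))
9366/(-38400) - 7009/x(48) = 9366/(-38400) - 7009*1/(96*(14 + 48)) = 9366*(-1/38400) - 7009/(2*48*62) = -1561/6400 - 7009/5952 = -846073/595200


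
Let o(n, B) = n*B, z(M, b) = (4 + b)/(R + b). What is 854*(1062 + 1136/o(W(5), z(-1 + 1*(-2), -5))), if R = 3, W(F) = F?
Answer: 6475028/5 ≈ 1.2950e+6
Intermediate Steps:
z(M, b) = (4 + b)/(3 + b)
o(n, B) = B*n
854*(1062 + 1136/o(W(5), z(-1 + 1*(-2), -5))) = 854*(1062 + 1136/((((4 - 5)/(3 - 5))*5))) = 854*(1062 + 1136/(((-1/(-2))*5))) = 854*(1062 + 1136/((-1/2*(-1)*5))) = 854*(1062 + 1136/(((1/2)*5))) = 854*(1062 + 1136/(5/2)) = 854*(1062 + 1136*(2/5)) = 854*(1062 + 2272/5) = 854*(7582/5) = 6475028/5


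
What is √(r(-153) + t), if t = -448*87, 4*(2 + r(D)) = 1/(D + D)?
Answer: I*√1622108482/204 ≈ 197.43*I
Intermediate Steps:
r(D) = -2 + 1/(8*D) (r(D) = -2 + 1/(4*(D + D)) = -2 + 1/(4*((2*D))) = -2 + (1/(2*D))/4 = -2 + 1/(8*D))
t = -38976
√(r(-153) + t) = √((-2 + (⅛)/(-153)) - 38976) = √((-2 + (⅛)*(-1/153)) - 38976) = √((-2 - 1/1224) - 38976) = √(-2449/1224 - 38976) = √(-47709073/1224) = I*√1622108482/204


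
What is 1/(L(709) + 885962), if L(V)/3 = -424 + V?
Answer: 1/886817 ≈ 1.1276e-6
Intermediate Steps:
L(V) = -1272 + 3*V (L(V) = 3*(-424 + V) = -1272 + 3*V)
1/(L(709) + 885962) = 1/((-1272 + 3*709) + 885962) = 1/((-1272 + 2127) + 885962) = 1/(855 + 885962) = 1/886817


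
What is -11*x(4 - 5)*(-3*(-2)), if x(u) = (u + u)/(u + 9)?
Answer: 33/2 ≈ 16.500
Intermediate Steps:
x(u) = 2*u/(9 + u) (x(u) = (2*u)/(9 + u) = 2*u/(9 + u))
-11*x(4 - 5)*(-3*(-2)) = -11*2*(4 - 5)/(9 + (4 - 5))*(-3*(-2)) = -11*2*(-1)/(9 - 1)*6 = -11*2*(-1)/8*6 = -11*2*(-1)*(⅛)*6 = -(-11)*6/4 = -11*(-3/2) = 33/2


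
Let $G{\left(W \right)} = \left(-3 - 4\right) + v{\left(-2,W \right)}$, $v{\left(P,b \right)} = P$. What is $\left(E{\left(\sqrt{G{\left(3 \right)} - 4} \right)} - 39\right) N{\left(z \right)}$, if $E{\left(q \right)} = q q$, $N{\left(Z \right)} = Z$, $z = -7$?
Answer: $364$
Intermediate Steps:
$G{\left(W \right)} = -9$ ($G{\left(W \right)} = \left(-3 - 4\right) - 2 = -7 - 2 = -9$)
$E{\left(q \right)} = q^{2}$
$\left(E{\left(\sqrt{G{\left(3 \right)} - 4} \right)} - 39\right) N{\left(z \right)} = \left(\left(\sqrt{-9 - 4}\right)^{2} - 39\right) \left(-7\right) = \left(\left(\sqrt{-13}\right)^{2} - 39\right) \left(-7\right) = \left(\left(i \sqrt{13}\right)^{2} - 39\right) \left(-7\right) = \left(-13 - 39\right) \left(-7\right) = \left(-52\right) \left(-7\right) = 364$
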